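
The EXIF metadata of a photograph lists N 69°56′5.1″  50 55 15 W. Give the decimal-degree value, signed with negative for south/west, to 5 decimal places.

69.93475, -50.92083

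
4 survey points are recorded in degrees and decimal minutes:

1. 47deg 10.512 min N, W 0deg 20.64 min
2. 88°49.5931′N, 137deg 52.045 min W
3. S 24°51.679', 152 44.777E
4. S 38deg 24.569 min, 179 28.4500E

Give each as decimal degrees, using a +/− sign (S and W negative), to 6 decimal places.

1. 47.175200, -0.344000
2. 88.826552, -137.867417
3. -24.861317, 152.746283
4. -38.409483, 179.474167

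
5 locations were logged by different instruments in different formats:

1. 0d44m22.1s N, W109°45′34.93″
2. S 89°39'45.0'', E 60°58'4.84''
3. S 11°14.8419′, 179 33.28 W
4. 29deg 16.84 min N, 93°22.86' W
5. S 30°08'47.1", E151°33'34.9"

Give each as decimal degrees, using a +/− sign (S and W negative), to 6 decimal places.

1. 0.739472, -109.759703
2. -89.662500, 60.968011
3. -11.247365, -179.554667
4. 29.280667, -93.381000
5. -30.146417, 151.559694

Point 1:
  φ: 0° + 44/60 + 22.1/3600 = 0 + 0.733333 + 0.006139 = 0.7394722
  N ⇒ keep positive
  λ: 45′ + 34.93″ = 45.58217′; 109 + 45.58217/60 = 109.7597028
  W ⇒ negate
Point 2:
  φ: 39′ + 45″ = 39.75000′; 89 + 39.75000/60 = 89.6625000
  hemisphere S, so the sign is −
  Lon: 60 + 58/60 + 4.84/3600 = 60.9680111
  E → positive
Point 3:
  φ: 14.8419′ = 0.247365°; total 11.2473650
  S → negative
  Lon: 179 + 33.28/60 = 179.5546667
  hemisphere W, so the sign is −
Point 4:
  φ: 16.84′ = 0.280667°; total 29.2806667
  N → positive
  Lon: 22.86′ = 0.381000°; total 93.3810000
  W ⇒ negate
Point 5:
  Lat: 30° + 8/60 + 47.1/3600 = 30 + 0.133333 + 0.013083 = 30.1464167
  S → negative
  λ: 33′ + 34.9″ = 33.58167′; 151 + 33.58167/60 = 151.5596944
  E ⇒ keep positive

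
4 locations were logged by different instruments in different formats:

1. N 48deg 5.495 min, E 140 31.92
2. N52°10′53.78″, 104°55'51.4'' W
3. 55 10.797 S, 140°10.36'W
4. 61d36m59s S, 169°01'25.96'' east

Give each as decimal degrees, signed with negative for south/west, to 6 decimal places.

Point 1:
  Lat: 5.495′ = 0.091583°; total 48.0915833
  N → positive
  Lon: 140 + 31.92/60 = 140.5320000
  E ⇒ keep positive
Point 2:
  Lat: 52° + 10/60 + 53.78/3600 = 52 + 0.166667 + 0.014939 = 52.1816056
  N → positive
  Longitude: 104 + 55/60 + 51.4/3600 = 104.9309444
  W → negative
Point 3:
  φ: 10.797′ = 0.179950°; total 55.1799500
  hemisphere S, so the sign is −
  Lon: 10.36′ = 0.172667°; total 140.1726667
  W → negative
Point 4:
  Lat: 61 + 36/60 + 59/3600 = 61.6163889
  hemisphere S, so the sign is −
  λ: 1′ + 25.96″ = 1.43267′; 169 + 1.43267/60 = 169.0238778
  E ⇒ keep positive

1. 48.091583, 140.532000
2. 52.181606, -104.930944
3. -55.179950, -140.172667
4. -61.616389, 169.023878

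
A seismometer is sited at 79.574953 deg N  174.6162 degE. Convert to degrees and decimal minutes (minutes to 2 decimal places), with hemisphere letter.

Latitude: 79° + 0.574953 × 60 = 79° 34.4972′
λ: fractional part 0.616200 → 36.9720 minutes

79° 34.50′ N, 174° 36.97′ E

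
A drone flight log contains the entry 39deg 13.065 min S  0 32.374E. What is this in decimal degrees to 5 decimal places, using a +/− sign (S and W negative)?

Latitude: 39 + 13.065/60 = 39.217750
S ⇒ negate
λ: 32.374′ = 0.539567°; total 0.539567
E → positive

-39.21775, 0.53957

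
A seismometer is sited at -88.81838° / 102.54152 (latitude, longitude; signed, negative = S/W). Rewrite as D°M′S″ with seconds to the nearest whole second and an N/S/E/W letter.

88°49′6″ S, 102°32′29″ E

Latitude is negative → S; |value| = 88.818380
φ: whole degrees 88; 49.10280′ → 49′ and 6.17″
λ: 0.541520° → 32.49120′; 0.49120 × 60 = 29.47″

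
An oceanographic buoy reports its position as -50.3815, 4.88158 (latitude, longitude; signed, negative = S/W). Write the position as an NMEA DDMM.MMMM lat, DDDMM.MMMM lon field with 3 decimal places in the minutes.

Latitude is negative → S; |value| = 50.381500
Lat: fractional part 0.381500 → 22.89000 minutes
λ: fractional part 0.881580 → 52.89480 minutes

5022.890,S / 00452.895,E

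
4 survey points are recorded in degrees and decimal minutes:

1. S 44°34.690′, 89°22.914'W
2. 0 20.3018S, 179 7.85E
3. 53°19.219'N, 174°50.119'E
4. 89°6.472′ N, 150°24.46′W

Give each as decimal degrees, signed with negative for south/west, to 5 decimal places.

1. -44.57817, -89.38190
2. -0.33836, 179.13083
3. 53.32032, 174.83532
4. 89.10787, -150.40767

Point 1:
  φ: 34.69′ = 0.578167°; total 44.578167
  hemisphere S, so the sign is −
  λ: 89 + 22.914/60 = 89.381900
  W ⇒ negate
Point 2:
  Lat: 0 + 20.3018/60 = 0.338363
  S → negative
  Longitude: 7.85′ = 0.130833°; total 179.130833
  E → positive
Point 3:
  Lat: 53 + 19.219/60 = 53.320317
  N → positive
  Lon: 50.119′ = 0.835317°; total 174.835317
  E → positive
Point 4:
  Lat: 89 + 6.472/60 = 89.107867
  N → positive
  Longitude: 150 + 24.46/60 = 150.407667
  hemisphere W, so the sign is −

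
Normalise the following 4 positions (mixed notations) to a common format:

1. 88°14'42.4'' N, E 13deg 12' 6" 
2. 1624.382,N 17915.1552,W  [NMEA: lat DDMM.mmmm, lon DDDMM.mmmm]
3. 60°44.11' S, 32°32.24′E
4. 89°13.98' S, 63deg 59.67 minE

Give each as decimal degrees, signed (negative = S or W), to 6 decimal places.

1. 88.245111, 13.201667
2. 16.406367, -179.252587
3. -60.735167, 32.537333
4. -89.233000, 63.994500

Point 1:
  Latitude: 14′ + 42.4″ = 14.70667′; 88 + 14.70667/60 = 88.2451111
  N ⇒ keep positive
  λ: 13° + 12/60 + 6/3600 = 13 + 0.200000 + 0.001667 = 13.2016667
  E ⇒ keep positive
Point 2:
  Latitude: degrees = first 2 digits = 16, minutes = 24.382; 16 + 24.382/60 = 16.4063667
  N → positive
  Longitude: split at 3 digits → 179° and 15.1552′; 179 + 15.1552/60 = 179.2525867
  W → negative
Point 3:
  φ: 44.11′ = 0.735167°; total 60.7351667
  hemisphere S, so the sign is −
  λ: 32 + 32.24/60 = 32.5373333
  E → positive
Point 4:
  φ: 89 + 13.98/60 = 89.2330000
  S → negative
  Longitude: 63 + 59.67/60 = 63.9945000
  E ⇒ keep positive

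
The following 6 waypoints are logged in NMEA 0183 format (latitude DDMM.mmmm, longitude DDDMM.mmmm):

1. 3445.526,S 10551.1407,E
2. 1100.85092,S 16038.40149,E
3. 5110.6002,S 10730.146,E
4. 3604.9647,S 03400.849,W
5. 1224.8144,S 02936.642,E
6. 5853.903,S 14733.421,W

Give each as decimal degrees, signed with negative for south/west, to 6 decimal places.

Point 1:
  Lat: degrees = first 2 digits = 34, minutes = 45.526; 34 + 45.526/60 = 34.7587667
  S → negative
  Lon: degrees = first 3 digits = 105, minutes = 51.1407; 105 + 51.1407/60 = 105.8523450
  E ⇒ keep positive
Point 2:
  Latitude: split at 2 digits → 11° and 0.85092′; 11 + 0.85092/60 = 11.0141820
  S → negative
  Lon: split at 3 digits → 160° and 38.40149′; 160 + 38.40149/60 = 160.6400248
  E → positive
Point 3:
  Latitude: degrees = first 2 digits = 51, minutes = 10.6002; 51 + 10.6002/60 = 51.1766700
  S ⇒ negate
  Longitude: split at 3 digits → 107° and 30.146′; 107 + 30.146/60 = 107.5024333
  E ⇒ keep positive
Point 4:
  φ: degrees = first 2 digits = 36, minutes = 4.9647; 36 + 4.9647/60 = 36.0827450
  S ⇒ negate
  Lon: degrees = first 3 digits = 34, minutes = 0.849; 34 + 0.849/60 = 34.0141500
  W → negative
Point 5:
  Lat: split at 2 digits → 12° and 24.8144′; 12 + 24.8144/60 = 12.4135733
  hemisphere S, so the sign is −
  Longitude: degrees = first 3 digits = 29, minutes = 36.642; 29 + 36.642/60 = 29.6107000
  E ⇒ keep positive
Point 6:
  Latitude: split at 2 digits → 58° and 53.903′; 58 + 53.903/60 = 58.8983833
  S → negative
  λ: split at 3 digits → 147° and 33.421′; 147 + 33.421/60 = 147.5570167
  hemisphere W, so the sign is −

1. -34.758767, 105.852345
2. -11.014182, 160.640025
3. -51.176670, 107.502433
4. -36.082745, -34.014150
5. -12.413573, 29.610700
6. -58.898383, -147.557017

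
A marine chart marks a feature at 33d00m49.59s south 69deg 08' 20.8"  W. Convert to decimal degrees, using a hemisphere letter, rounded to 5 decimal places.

Lat: 0′ + 49.59″ = 0.82650′; 33 + 0.82650/60 = 33.013775
Lon: 69° + 8/60 + 20.8/3600 = 69 + 0.133333 + 0.005778 = 69.139111

33.01378° S, 69.13911° W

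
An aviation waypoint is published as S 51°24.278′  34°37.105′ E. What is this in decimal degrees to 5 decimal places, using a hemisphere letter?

φ: 24.278′ = 0.404633°; total 51.404633
λ: 37.105′ = 0.618417°; total 34.618417

51.40463° S, 34.61842° E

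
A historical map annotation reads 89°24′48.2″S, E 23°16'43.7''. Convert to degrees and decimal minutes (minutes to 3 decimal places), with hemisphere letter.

89° 24.803′ S, 23° 16.728′ E

Latitude: seconds/60 = 0.80333; minutes = 24 + 0.80333 = 24.80333
Longitude: 16 + 43.7/60 = 16.72833′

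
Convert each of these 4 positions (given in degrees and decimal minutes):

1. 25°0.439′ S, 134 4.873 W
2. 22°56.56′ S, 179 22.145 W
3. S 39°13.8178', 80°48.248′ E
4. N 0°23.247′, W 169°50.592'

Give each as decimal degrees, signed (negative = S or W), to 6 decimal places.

Point 1:
  φ: 25 + 0.439/60 = 25.0073167
  hemisphere S, so the sign is −
  Longitude: 134 + 4.873/60 = 134.0812167
  W → negative
Point 2:
  Latitude: 56.56′ = 0.942667°; total 22.9426667
  hemisphere S, so the sign is −
  λ: 22.145′ = 0.369083°; total 179.3690833
  W → negative
Point 3:
  Lat: 39 + 13.8178/60 = 39.2302967
  hemisphere S, so the sign is −
  λ: 48.248′ = 0.804133°; total 80.8041333
  E → positive
Point 4:
  Lat: 0 + 23.247/60 = 0.3874500
  N → positive
  λ: 169 + 50.592/60 = 169.8432000
  hemisphere W, so the sign is −

1. -25.007317, -134.081217
2. -22.942667, -179.369083
3. -39.230297, 80.804133
4. 0.387450, -169.843200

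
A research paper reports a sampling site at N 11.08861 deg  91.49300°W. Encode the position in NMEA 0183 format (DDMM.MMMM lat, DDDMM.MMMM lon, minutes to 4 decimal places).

1105.3166,N / 09129.5800,W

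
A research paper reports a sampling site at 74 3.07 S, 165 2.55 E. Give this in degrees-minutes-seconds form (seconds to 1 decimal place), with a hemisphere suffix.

Lat: fractional minutes 0.07000 × 60 = 4.200″
λ: 2.55000′ → 2′ and 0.55000 × 60 = 33.000″

74°03′4.2″ S, 165°02′33.0″ E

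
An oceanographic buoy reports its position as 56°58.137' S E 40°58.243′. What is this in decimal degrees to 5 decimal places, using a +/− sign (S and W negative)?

Lat: 56 + 58.137/60 = 56.968950
hemisphere S, so the sign is −
Longitude: 40 + 58.243/60 = 40.970717
E → positive

-56.96895, 40.97072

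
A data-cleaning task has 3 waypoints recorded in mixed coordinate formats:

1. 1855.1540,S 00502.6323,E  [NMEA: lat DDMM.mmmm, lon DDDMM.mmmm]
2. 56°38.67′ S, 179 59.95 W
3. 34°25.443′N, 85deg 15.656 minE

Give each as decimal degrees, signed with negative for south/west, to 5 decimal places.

1. -18.91923, 5.04387
2. -56.64450, -179.99917
3. 34.42405, 85.26093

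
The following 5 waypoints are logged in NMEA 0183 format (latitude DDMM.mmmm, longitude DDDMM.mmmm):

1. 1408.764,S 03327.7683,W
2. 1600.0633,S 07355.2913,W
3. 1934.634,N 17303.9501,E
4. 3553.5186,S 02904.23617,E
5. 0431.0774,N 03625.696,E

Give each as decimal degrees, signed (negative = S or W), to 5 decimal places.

1. -14.14607, -33.46281
2. -16.00106, -73.92152
3. 19.57723, 173.06584
4. -35.89198, 29.07060
5. 4.51796, 36.42827

Point 1:
  φ: degrees = first 2 digits = 14, minutes = 8.764; 14 + 8.764/60 = 14.146067
  S ⇒ negate
  λ: split at 3 digits → 033° and 27.7683′; 33 + 27.7683/60 = 33.462805
  W ⇒ negate
Point 2:
  φ: degrees = first 2 digits = 16, minutes = 0.0633; 16 + 0.0633/60 = 16.001055
  S ⇒ negate
  Longitude: split at 3 digits → 073° and 55.2913′; 73 + 55.2913/60 = 73.921522
  hemisphere W, so the sign is −
Point 3:
  Latitude: degrees = first 2 digits = 19, minutes = 34.634; 19 + 34.634/60 = 19.577233
  N ⇒ keep positive
  λ: split at 3 digits → 173° and 3.9501′; 173 + 3.9501/60 = 173.065835
  E ⇒ keep positive
Point 4:
  Latitude: degrees = first 2 digits = 35, minutes = 53.5186; 35 + 53.5186/60 = 35.891977
  hemisphere S, so the sign is −
  Longitude: split at 3 digits → 029° and 4.23617′; 29 + 4.23617/60 = 29.070603
  E ⇒ keep positive
Point 5:
  Latitude: split at 2 digits → 04° and 31.0774′; 4 + 31.0774/60 = 4.517957
  N → positive
  Longitude: split at 3 digits → 036° and 25.696′; 36 + 25.696/60 = 36.428267
  E ⇒ keep positive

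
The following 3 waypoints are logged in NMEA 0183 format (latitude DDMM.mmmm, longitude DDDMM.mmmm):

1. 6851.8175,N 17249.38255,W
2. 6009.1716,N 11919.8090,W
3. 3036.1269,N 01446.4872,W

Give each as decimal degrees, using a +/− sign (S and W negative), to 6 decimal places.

Point 1:
  Latitude: degrees = first 2 digits = 68, minutes = 51.8175; 68 + 51.8175/60 = 68.8636250
  N → positive
  λ: split at 3 digits → 172° and 49.38255′; 172 + 49.38255/60 = 172.8230425
  W → negative
Point 2:
  Latitude: split at 2 digits → 60° and 9.1716′; 60 + 9.1716/60 = 60.1528600
  N → positive
  Longitude: split at 3 digits → 119° and 19.809′; 119 + 19.809/60 = 119.3301500
  W ⇒ negate
Point 3:
  φ: split at 2 digits → 30° and 36.1269′; 30 + 36.1269/60 = 30.6021150
  N ⇒ keep positive
  Lon: degrees = first 3 digits = 14, minutes = 46.4872; 14 + 46.4872/60 = 14.7747867
  W ⇒ negate

1. 68.863625, -172.823043
2. 60.152860, -119.330150
3. 30.602115, -14.774787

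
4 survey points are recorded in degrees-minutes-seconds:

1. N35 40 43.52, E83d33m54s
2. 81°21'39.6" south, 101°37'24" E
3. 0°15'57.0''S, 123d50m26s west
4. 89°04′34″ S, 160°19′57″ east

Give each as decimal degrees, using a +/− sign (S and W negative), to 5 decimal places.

Point 1:
  Latitude: 40′ + 43.52″ = 40.72533′; 35 + 40.72533/60 = 35.678756
  N ⇒ keep positive
  λ: 83° + 33/60 + 54/3600 = 83 + 0.550000 + 0.015000 = 83.565000
  E → positive
Point 2:
  φ: 81 + 21/60 + 39.6/3600 = 81.361000
  hemisphere S, so the sign is −
  Lon: 101° + 37/60 + 24/3600 = 101 + 0.616667 + 0.006667 = 101.623333
  E ⇒ keep positive
Point 3:
  Lat: 0 + 15/60 + 57/3600 = 0.265833
  S ⇒ negate
  Lon: 123 + 50/60 + 26/3600 = 123.840556
  W ⇒ negate
Point 4:
  φ: 89° + 4/60 + 34/3600 = 89 + 0.066667 + 0.009444 = 89.076111
  hemisphere S, so the sign is −
  Lon: 19′ + 57″ = 19.95000′; 160 + 19.95000/60 = 160.332500
  E ⇒ keep positive

1. 35.67876, 83.56500
2. -81.36100, 101.62333
3. -0.26583, -123.84056
4. -89.07611, 160.33250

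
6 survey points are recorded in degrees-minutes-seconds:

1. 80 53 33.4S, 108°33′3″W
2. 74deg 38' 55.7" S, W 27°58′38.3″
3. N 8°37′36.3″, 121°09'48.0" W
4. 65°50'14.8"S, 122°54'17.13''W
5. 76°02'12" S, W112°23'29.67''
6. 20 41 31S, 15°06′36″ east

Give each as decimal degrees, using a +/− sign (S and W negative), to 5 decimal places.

1. -80.89261, -108.55083
2. -74.64881, -27.97731
3. 8.62675, -121.16333
4. -65.83744, -122.90476
5. -76.03667, -112.39158
6. -20.69194, 15.11000

Point 1:
  Lat: 80° + 53/60 + 33.4/3600 = 80 + 0.883333 + 0.009278 = 80.892611
  hemisphere S, so the sign is −
  Lon: 33′ + 3″ = 33.05000′; 108 + 33.05000/60 = 108.550833
  hemisphere W, so the sign is −
Point 2:
  Latitude: 74° + 38/60 + 55.7/3600 = 74 + 0.633333 + 0.015472 = 74.648806
  S → negative
  Longitude: 27° + 58/60 + 38.3/3600 = 27 + 0.966667 + 0.010639 = 27.977306
  hemisphere W, so the sign is −
Point 3:
  φ: 8° + 37/60 + 36.3/3600 = 8 + 0.616667 + 0.010083 = 8.626750
  N → positive
  Lon: 9′ + 48″ = 9.80000′; 121 + 9.80000/60 = 121.163333
  W ⇒ negate
Point 4:
  Latitude: 50′ + 14.8″ = 50.24667′; 65 + 50.24667/60 = 65.837444
  hemisphere S, so the sign is −
  Lon: 122 + 54/60 + 17.13/3600 = 122.904758
  W ⇒ negate
Point 5:
  Lat: 76 + 2/60 + 12/3600 = 76.036667
  S → negative
  λ: 112° + 23/60 + 29.67/3600 = 112 + 0.383333 + 0.008242 = 112.391575
  W → negative
Point 6:
  Latitude: 20 + 41/60 + 31/3600 = 20.691944
  hemisphere S, so the sign is −
  Longitude: 15 + 6/60 + 36/3600 = 15.110000
  E ⇒ keep positive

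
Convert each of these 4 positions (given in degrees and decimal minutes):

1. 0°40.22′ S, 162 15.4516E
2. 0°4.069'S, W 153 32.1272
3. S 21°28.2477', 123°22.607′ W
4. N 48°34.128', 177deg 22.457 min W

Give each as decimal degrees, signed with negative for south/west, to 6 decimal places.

Point 1:
  Latitude: 40.22′ = 0.670333°; total 0.6703333
  S ⇒ negate
  Longitude: 15.4516′ = 0.257527°; total 162.2575267
  E ⇒ keep positive
Point 2:
  Latitude: 0 + 4.069/60 = 0.0678167
  S → negative
  λ: 32.1272′ = 0.535453°; total 153.5354533
  W → negative
Point 3:
  Latitude: 21 + 28.2477/60 = 21.4707950
  hemisphere S, so the sign is −
  λ: 123 + 22.607/60 = 123.3767833
  W ⇒ negate
Point 4:
  Lat: 34.128′ = 0.568800°; total 48.5688000
  N ⇒ keep positive
  λ: 177 + 22.457/60 = 177.3742833
  W ⇒ negate

1. -0.670333, 162.257527
2. -0.067817, -153.535453
3. -21.470795, -123.376783
4. 48.568800, -177.374283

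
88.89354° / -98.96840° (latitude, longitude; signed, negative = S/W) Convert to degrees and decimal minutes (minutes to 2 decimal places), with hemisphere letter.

88° 53.61′ N, 98° 58.10′ W

Lat: minutes = (88.893540 − 88) × 60 = 53.6124
Longitude is negative → W; |value| = 98.968400
λ: 98° + 0.968400 × 60 = 98° 58.1040′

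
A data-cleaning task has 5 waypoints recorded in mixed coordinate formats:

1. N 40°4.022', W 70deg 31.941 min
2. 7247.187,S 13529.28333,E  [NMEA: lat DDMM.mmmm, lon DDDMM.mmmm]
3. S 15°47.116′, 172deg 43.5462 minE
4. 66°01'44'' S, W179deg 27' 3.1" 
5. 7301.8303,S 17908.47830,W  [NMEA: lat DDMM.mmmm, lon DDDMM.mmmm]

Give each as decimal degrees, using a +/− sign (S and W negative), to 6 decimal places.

1. 40.067033, -70.532350
2. -72.786450, 135.488056
3. -15.785267, 172.725770
4. -66.028889, -179.450861
5. -73.030505, -179.141305

Point 1:
  Lat: 4.022′ = 0.067033°; total 40.0670333
  N ⇒ keep positive
  Longitude: 31.941′ = 0.532350°; total 70.5323500
  hemisphere W, so the sign is −
Point 2:
  φ: split at 2 digits → 72° and 47.187′; 72 + 47.187/60 = 72.7864500
  S ⇒ negate
  λ: split at 3 digits → 135° and 29.28333′; 135 + 29.28333/60 = 135.4880555
  E ⇒ keep positive
Point 3:
  Lat: 15 + 47.116/60 = 15.7852667
  S → negative
  Longitude: 172 + 43.5462/60 = 172.7257700
  E ⇒ keep positive
Point 4:
  Lat: 66° + 1/60 + 44/3600 = 66 + 0.016667 + 0.012222 = 66.0288889
  hemisphere S, so the sign is −
  Lon: 179° + 27/60 + 3.1/3600 = 179 + 0.450000 + 0.000861 = 179.4508611
  W ⇒ negate
Point 5:
  Latitude: split at 2 digits → 73° and 1.8303′; 73 + 1.8303/60 = 73.0305050
  S ⇒ negate
  Longitude: split at 3 digits → 179° and 8.4783′; 179 + 8.4783/60 = 179.1413050
  W → negative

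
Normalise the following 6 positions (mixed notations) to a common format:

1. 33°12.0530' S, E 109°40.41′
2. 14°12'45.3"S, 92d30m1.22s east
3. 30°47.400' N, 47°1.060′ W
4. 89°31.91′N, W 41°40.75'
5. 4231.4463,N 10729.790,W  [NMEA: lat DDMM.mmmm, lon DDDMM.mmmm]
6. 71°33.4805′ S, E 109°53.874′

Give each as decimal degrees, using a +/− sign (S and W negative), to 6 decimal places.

Point 1:
  Lat: 12.053′ = 0.200883°; total 33.2008833
  S ⇒ negate
  λ: 109 + 40.41/60 = 109.6735000
  E → positive
Point 2:
  Lat: 12′ + 45.3″ = 12.75500′; 14 + 12.75500/60 = 14.2125833
  S → negative
  Longitude: 92° + 30/60 + 1.22/3600 = 92 + 0.500000 + 0.000339 = 92.5003389
  E → positive
Point 3:
  Latitude: 47.4′ = 0.790000°; total 30.7900000
  N ⇒ keep positive
  λ: 47 + 1.06/60 = 47.0176667
  W → negative
Point 4:
  Lat: 31.91′ = 0.531833°; total 89.5318333
  N ⇒ keep positive
  Longitude: 40.75′ = 0.679167°; total 41.6791667
  hemisphere W, so the sign is −
Point 5:
  φ: degrees = first 2 digits = 42, minutes = 31.4463; 42 + 31.4463/60 = 42.5241050
  N → positive
  λ: split at 3 digits → 107° and 29.79′; 107 + 29.79/60 = 107.4965000
  hemisphere W, so the sign is −
Point 6:
  φ: 71 + 33.4805/60 = 71.5580083
  S ⇒ negate
  Lon: 53.874′ = 0.897900°; total 109.8979000
  E → positive

1. -33.200883, 109.673500
2. -14.212583, 92.500339
3. 30.790000, -47.017667
4. 89.531833, -41.679167
5. 42.524105, -107.496500
6. -71.558008, 109.897900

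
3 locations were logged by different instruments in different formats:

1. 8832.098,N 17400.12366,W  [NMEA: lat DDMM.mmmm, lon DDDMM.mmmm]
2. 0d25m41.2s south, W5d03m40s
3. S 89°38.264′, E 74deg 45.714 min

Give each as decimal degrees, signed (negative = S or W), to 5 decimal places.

1. 88.53497, -174.00206
2. -0.42811, -5.06111
3. -89.63773, 74.76190

Point 1:
  Latitude: degrees = first 2 digits = 88, minutes = 32.098; 88 + 32.098/60 = 88.534967
  N → positive
  Longitude: degrees = first 3 digits = 174, minutes = 0.12366; 174 + 0.12366/60 = 174.002061
  hemisphere W, so the sign is −
Point 2:
  Lat: 0° + 25/60 + 41.2/3600 = 0 + 0.416667 + 0.011444 = 0.428111
  hemisphere S, so the sign is −
  Lon: 3′ + 40″ = 3.66667′; 5 + 3.66667/60 = 5.061111
  hemisphere W, so the sign is −
Point 3:
  φ: 89 + 38.264/60 = 89.637733
  S ⇒ negate
  Lon: 45.714′ = 0.761900°; total 74.761900
  E → positive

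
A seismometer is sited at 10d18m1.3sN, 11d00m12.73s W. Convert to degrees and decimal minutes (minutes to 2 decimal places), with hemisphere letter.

Lat: 18 + 1.3/60 = 18.0217′
Longitude: 0 + 12.73/60 = 0.2122′

10° 18.02′ N, 11° 0.21′ W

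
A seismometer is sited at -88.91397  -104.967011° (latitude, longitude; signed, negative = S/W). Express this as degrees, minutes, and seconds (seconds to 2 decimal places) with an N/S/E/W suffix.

Latitude is negative → S; |value| = 88.913970
Latitude: 0.913970 × 60 = 54.83820′ → 54′, remainder × 60 = 50.2920″
Longitude is negative → W; |value| = 104.967011
λ: 0.967011° → 58.02066′; 0.02066 × 60 = 1.2396″

88°54′50.29″ S, 104°58′1.24″ W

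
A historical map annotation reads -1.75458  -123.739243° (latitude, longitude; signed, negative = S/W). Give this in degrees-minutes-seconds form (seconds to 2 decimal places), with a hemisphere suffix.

Latitude is negative → S; |value| = 1.754580
φ: whole degrees 1; 45.27480′ → 45′ and 16.4880″
Longitude is negative → W; |value| = 123.739243
Lon: 0.739243 × 60 = 44.35458′ → 44′, remainder × 60 = 21.2748″

1°45′16.49″ S, 123°44′21.27″ W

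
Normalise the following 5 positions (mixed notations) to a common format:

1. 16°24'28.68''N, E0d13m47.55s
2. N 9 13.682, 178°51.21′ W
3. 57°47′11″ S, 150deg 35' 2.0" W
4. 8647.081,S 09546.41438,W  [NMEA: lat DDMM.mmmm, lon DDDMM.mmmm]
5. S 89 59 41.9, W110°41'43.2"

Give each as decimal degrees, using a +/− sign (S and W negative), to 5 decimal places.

1. 16.40797, 0.22988
2. 9.22803, -178.85350
3. -57.78639, -150.58389
4. -86.78468, -95.77357
5. -89.99497, -110.69533

Point 1:
  Latitude: 24′ + 28.68″ = 24.47800′; 16 + 24.47800/60 = 16.407967
  N ⇒ keep positive
  Lon: 0 + 13/60 + 47.55/3600 = 0.229875
  E → positive
Point 2:
  Lat: 9 + 13.682/60 = 9.228033
  N → positive
  λ: 178 + 51.21/60 = 178.853500
  hemisphere W, so the sign is −
Point 3:
  Latitude: 57 + 47/60 + 11/3600 = 57.786389
  S → negative
  Longitude: 35′ + 2″ = 35.03333′; 150 + 35.03333/60 = 150.583889
  W → negative
Point 4:
  Latitude: degrees = first 2 digits = 86, minutes = 47.081; 86 + 47.081/60 = 86.784683
  S ⇒ negate
  Longitude: split at 3 digits → 095° and 46.41438′; 95 + 46.41438/60 = 95.773573
  W ⇒ negate
Point 5:
  φ: 89° + 59/60 + 41.9/3600 = 89 + 0.983333 + 0.011639 = 89.994972
  S → negative
  λ: 110 + 41/60 + 43.2/3600 = 110.695333
  W → negative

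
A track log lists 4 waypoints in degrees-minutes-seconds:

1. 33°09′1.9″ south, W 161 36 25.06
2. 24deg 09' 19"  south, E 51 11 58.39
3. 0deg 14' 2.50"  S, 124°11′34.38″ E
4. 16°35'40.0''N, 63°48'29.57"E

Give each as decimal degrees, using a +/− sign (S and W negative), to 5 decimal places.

Point 1:
  φ: 33° + 9/60 + 1.9/3600 = 33 + 0.150000 + 0.000528 = 33.150528
  hemisphere S, so the sign is −
  Longitude: 161° + 36/60 + 25.06/3600 = 161 + 0.600000 + 0.006961 = 161.606961
  hemisphere W, so the sign is −
Point 2:
  φ: 24° + 9/60 + 19/3600 = 24 + 0.150000 + 0.005278 = 24.155278
  S → negative
  Lon: 51° + 11/60 + 58.39/3600 = 51 + 0.183333 + 0.016219 = 51.199553
  E ⇒ keep positive
Point 3:
  Latitude: 0 + 14/60 + 2.5/3600 = 0.234028
  S ⇒ negate
  Lon: 11′ + 34.38″ = 11.57300′; 124 + 11.57300/60 = 124.192883
  E → positive
Point 4:
  Lat: 16 + 35/60 + 40/3600 = 16.594444
  N ⇒ keep positive
  Lon: 63° + 48/60 + 29.57/3600 = 63 + 0.800000 + 0.008214 = 63.808214
  E ⇒ keep positive

1. -33.15053, -161.60696
2. -24.15528, 51.19955
3. -0.23403, 124.19288
4. 16.59444, 63.80821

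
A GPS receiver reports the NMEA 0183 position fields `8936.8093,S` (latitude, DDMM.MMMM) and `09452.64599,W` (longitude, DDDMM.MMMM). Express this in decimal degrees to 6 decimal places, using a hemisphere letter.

89.613488° S, 94.877433° W

Lat: degrees = first 2 digits = 89, minutes = 36.8093; 89 + 36.8093/60 = 89.6134883
Lon: degrees = first 3 digits = 94, minutes = 52.64599; 94 + 52.64599/60 = 94.8774332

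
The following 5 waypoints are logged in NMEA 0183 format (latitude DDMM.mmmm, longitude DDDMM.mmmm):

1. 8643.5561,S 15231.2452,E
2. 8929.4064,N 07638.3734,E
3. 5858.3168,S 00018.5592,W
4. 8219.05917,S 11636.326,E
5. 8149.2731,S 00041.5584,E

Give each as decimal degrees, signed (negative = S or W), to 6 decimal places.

1. -86.725935, 152.520753
2. 89.490107, 76.639557
3. -58.971947, -0.309320
4. -82.317653, 116.605433
5. -81.821218, 0.692640

Point 1:
  Lat: degrees = first 2 digits = 86, minutes = 43.5561; 86 + 43.5561/60 = 86.7259350
  hemisphere S, so the sign is −
  Lon: split at 3 digits → 152° and 31.2452′; 152 + 31.2452/60 = 152.5207533
  E → positive
Point 2:
  Latitude: degrees = first 2 digits = 89, minutes = 29.4064; 89 + 29.4064/60 = 89.4901067
  N → positive
  Lon: degrees = first 3 digits = 76, minutes = 38.3734; 76 + 38.3734/60 = 76.6395567
  E → positive
Point 3:
  φ: degrees = first 2 digits = 58, minutes = 58.3168; 58 + 58.3168/60 = 58.9719467
  S → negative
  Longitude: degrees = first 3 digits = 0, minutes = 18.5592; 0 + 18.5592/60 = 0.3093200
  hemisphere W, so the sign is −
Point 4:
  Latitude: degrees = first 2 digits = 82, minutes = 19.05917; 82 + 19.05917/60 = 82.3176528
  S ⇒ negate
  λ: degrees = first 3 digits = 116, minutes = 36.326; 116 + 36.326/60 = 116.6054333
  E ⇒ keep positive
Point 5:
  φ: split at 2 digits → 81° and 49.2731′; 81 + 49.2731/60 = 81.8212183
  hemisphere S, so the sign is −
  λ: split at 3 digits → 000° and 41.5584′; 0 + 41.5584/60 = 0.6926400
  E ⇒ keep positive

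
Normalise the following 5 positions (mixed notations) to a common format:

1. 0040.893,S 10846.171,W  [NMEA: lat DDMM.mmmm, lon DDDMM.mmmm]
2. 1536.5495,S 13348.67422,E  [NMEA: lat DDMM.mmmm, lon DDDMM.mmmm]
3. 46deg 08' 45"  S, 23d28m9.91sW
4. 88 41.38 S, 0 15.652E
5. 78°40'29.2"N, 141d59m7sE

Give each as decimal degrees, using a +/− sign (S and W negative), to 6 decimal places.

Point 1:
  Lat: degrees = first 2 digits = 0, minutes = 40.893; 0 + 40.893/60 = 0.6815500
  S ⇒ negate
  λ: split at 3 digits → 108° and 46.171′; 108 + 46.171/60 = 108.7695167
  hemisphere W, so the sign is −
Point 2:
  Lat: split at 2 digits → 15° and 36.5495′; 15 + 36.5495/60 = 15.6091583
  S → negative
  λ: split at 3 digits → 133° and 48.67422′; 133 + 48.67422/60 = 133.8112370
  E → positive
Point 3:
  φ: 8′ + 45″ = 8.75000′; 46 + 8.75000/60 = 46.1458333
  S → negative
  λ: 23° + 28/60 + 9.91/3600 = 23 + 0.466667 + 0.002753 = 23.4694194
  W → negative
Point 4:
  Lat: 88 + 41.38/60 = 88.6896667
  hemisphere S, so the sign is −
  Longitude: 0 + 15.652/60 = 0.2608667
  E → positive
Point 5:
  Latitude: 40′ + 29.2″ = 40.48667′; 78 + 40.48667/60 = 78.6747778
  N → positive
  Longitude: 141° + 59/60 + 7/3600 = 141 + 0.983333 + 0.001944 = 141.9852778
  E → positive

1. -0.681550, -108.769517
2. -15.609158, 133.811237
3. -46.145833, -23.469419
4. -88.689667, 0.260867
5. 78.674778, 141.985278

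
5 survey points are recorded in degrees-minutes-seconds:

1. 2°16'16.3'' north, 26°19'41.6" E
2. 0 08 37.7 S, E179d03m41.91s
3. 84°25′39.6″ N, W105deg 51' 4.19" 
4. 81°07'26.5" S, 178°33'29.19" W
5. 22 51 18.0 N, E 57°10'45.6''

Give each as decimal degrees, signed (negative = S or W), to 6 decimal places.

Point 1:
  Lat: 2° + 16/60 + 16.3/3600 = 2 + 0.266667 + 0.004528 = 2.2711944
  N → positive
  λ: 19′ + 41.6″ = 19.69333′; 26 + 19.69333/60 = 26.3282222
  E ⇒ keep positive
Point 2:
  Latitude: 0 + 8/60 + 37.7/3600 = 0.1438056
  S → negative
  Lon: 3′ + 41.91″ = 3.69850′; 179 + 3.69850/60 = 179.0616417
  E → positive
Point 3:
  φ: 84 + 25/60 + 39.6/3600 = 84.4276667
  N ⇒ keep positive
  Lon: 105 + 51/60 + 4.19/3600 = 105.8511639
  hemisphere W, so the sign is −
Point 4:
  Latitude: 81° + 7/60 + 26.5/3600 = 81 + 0.116667 + 0.007361 = 81.1240278
  hemisphere S, so the sign is −
  Longitude: 178 + 33/60 + 29.19/3600 = 178.5581083
  hemisphere W, so the sign is −
Point 5:
  Latitude: 22 + 51/60 + 18/3600 = 22.8550000
  N ⇒ keep positive
  λ: 57° + 10/60 + 45.6/3600 = 57 + 0.166667 + 0.012667 = 57.1793333
  E ⇒ keep positive

1. 2.271194, 26.328222
2. -0.143806, 179.061642
3. 84.427667, -105.851164
4. -81.124028, -178.558108
5. 22.855000, 57.179333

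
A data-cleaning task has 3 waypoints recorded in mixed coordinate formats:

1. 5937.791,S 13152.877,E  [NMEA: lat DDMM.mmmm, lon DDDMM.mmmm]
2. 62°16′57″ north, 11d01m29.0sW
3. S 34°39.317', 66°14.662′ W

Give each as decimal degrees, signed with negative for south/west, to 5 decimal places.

Point 1:
  Lat: degrees = first 2 digits = 59, minutes = 37.791; 59 + 37.791/60 = 59.629850
  S ⇒ negate
  Longitude: split at 3 digits → 131° and 52.877′; 131 + 52.877/60 = 131.881283
  E → positive
Point 2:
  Latitude: 62 + 16/60 + 57/3600 = 62.282500
  N → positive
  Lon: 11 + 1/60 + 29/3600 = 11.024722
  W ⇒ negate
Point 3:
  φ: 39.317′ = 0.655283°; total 34.655283
  S ⇒ negate
  Longitude: 14.662′ = 0.244367°; total 66.244367
  W → negative

1. -59.62985, 131.88128
2. 62.28250, -11.02472
3. -34.65528, -66.24437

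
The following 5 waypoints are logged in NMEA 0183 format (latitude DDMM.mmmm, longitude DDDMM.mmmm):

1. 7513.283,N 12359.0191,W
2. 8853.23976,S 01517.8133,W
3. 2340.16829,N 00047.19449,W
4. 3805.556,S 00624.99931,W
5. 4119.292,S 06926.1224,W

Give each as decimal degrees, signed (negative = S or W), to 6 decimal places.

1. 75.221383, -123.983652
2. -88.887329, -15.296888
3. 23.669472, -0.786575
4. -38.092600, -6.416655
5. -41.321533, -69.435373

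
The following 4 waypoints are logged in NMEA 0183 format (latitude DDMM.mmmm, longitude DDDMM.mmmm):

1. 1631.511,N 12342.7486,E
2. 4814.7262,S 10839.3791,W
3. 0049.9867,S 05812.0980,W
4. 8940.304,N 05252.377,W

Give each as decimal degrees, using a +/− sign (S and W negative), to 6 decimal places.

1. 16.525183, 123.712477
2. -48.245437, -108.656318
3. -0.833112, -58.201633
4. 89.671733, -52.872950

Point 1:
  Lat: split at 2 digits → 16° and 31.511′; 16 + 31.511/60 = 16.5251833
  N ⇒ keep positive
  Longitude: degrees = first 3 digits = 123, minutes = 42.7486; 123 + 42.7486/60 = 123.7124767
  E ⇒ keep positive
Point 2:
  Latitude: degrees = first 2 digits = 48, minutes = 14.7262; 48 + 14.7262/60 = 48.2454367
  hemisphere S, so the sign is −
  λ: degrees = first 3 digits = 108, minutes = 39.3791; 108 + 39.3791/60 = 108.6563183
  W ⇒ negate
Point 3:
  φ: degrees = first 2 digits = 0, minutes = 49.9867; 0 + 49.9867/60 = 0.8331117
  S ⇒ negate
  Longitude: split at 3 digits → 058° and 12.098′; 58 + 12.098/60 = 58.2016333
  W ⇒ negate
Point 4:
  Latitude: degrees = first 2 digits = 89, minutes = 40.304; 89 + 40.304/60 = 89.6717333
  N → positive
  λ: degrees = first 3 digits = 52, minutes = 52.377; 52 + 52.377/60 = 52.8729500
  W ⇒ negate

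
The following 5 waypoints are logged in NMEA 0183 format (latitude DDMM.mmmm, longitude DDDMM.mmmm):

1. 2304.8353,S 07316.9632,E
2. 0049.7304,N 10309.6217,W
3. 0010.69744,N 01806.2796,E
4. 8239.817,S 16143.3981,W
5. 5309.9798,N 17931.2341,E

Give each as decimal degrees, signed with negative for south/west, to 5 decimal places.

1. -23.08059, 73.28272
2. 0.82884, -103.16036
3. 0.17829, 18.10466
4. -82.66362, -161.72330
5. 53.16633, 179.52057

Point 1:
  Latitude: split at 2 digits → 23° and 4.8353′; 23 + 4.8353/60 = 23.080588
  S ⇒ negate
  Lon: split at 3 digits → 073° and 16.9632′; 73 + 16.9632/60 = 73.282720
  E → positive
Point 2:
  Latitude: degrees = first 2 digits = 0, minutes = 49.7304; 0 + 49.7304/60 = 0.828840
  N → positive
  λ: degrees = first 3 digits = 103, minutes = 9.6217; 103 + 9.6217/60 = 103.160362
  W → negative
Point 3:
  Latitude: split at 2 digits → 00° and 10.69744′; 0 + 10.69744/60 = 0.178291
  N → positive
  Lon: degrees = first 3 digits = 18, minutes = 6.2796; 18 + 6.2796/60 = 18.104660
  E ⇒ keep positive
Point 4:
  φ: degrees = first 2 digits = 82, minutes = 39.817; 82 + 39.817/60 = 82.663617
  S → negative
  λ: split at 3 digits → 161° and 43.3981′; 161 + 43.3981/60 = 161.723302
  W → negative
Point 5:
  φ: split at 2 digits → 53° and 9.9798′; 53 + 9.9798/60 = 53.166330
  N → positive
  Lon: degrees = first 3 digits = 179, minutes = 31.2341; 179 + 31.2341/60 = 179.520568
  E → positive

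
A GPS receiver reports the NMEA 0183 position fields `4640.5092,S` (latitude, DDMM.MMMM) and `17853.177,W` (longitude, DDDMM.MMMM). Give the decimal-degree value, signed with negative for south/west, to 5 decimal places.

-46.67515, -178.88628

Lat: degrees = first 2 digits = 46, minutes = 40.5092; 46 + 40.5092/60 = 46.675153
hemisphere S, so the sign is −
λ: split at 3 digits → 178° and 53.177′; 178 + 53.177/60 = 178.886283
W → negative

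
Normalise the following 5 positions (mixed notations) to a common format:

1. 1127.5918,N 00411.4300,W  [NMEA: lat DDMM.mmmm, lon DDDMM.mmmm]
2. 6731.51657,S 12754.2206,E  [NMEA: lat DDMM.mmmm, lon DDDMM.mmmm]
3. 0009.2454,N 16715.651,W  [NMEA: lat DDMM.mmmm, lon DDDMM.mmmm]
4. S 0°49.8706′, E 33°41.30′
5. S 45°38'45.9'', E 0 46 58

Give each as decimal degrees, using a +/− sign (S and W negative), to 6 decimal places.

Point 1:
  φ: split at 2 digits → 11° and 27.5918′; 11 + 27.5918/60 = 11.4598633
  N ⇒ keep positive
  λ: split at 3 digits → 004° and 11.43′; 4 + 11.43/60 = 4.1905000
  W → negative
Point 2:
  Lat: degrees = first 2 digits = 67, minutes = 31.51657; 67 + 31.51657/60 = 67.5252762
  S → negative
  λ: degrees = first 3 digits = 127, minutes = 54.2206; 127 + 54.2206/60 = 127.9036767
  E ⇒ keep positive
Point 3:
  Latitude: degrees = first 2 digits = 0, minutes = 9.2454; 0 + 9.2454/60 = 0.1540900
  N ⇒ keep positive
  Longitude: split at 3 digits → 167° and 15.651′; 167 + 15.651/60 = 167.2608500
  hemisphere W, so the sign is −
Point 4:
  Latitude: 0 + 49.8706/60 = 0.8311767
  S ⇒ negate
  Longitude: 33 + 41.3/60 = 33.6883333
  E ⇒ keep positive
Point 5:
  φ: 45° + 38/60 + 45.9/3600 = 45 + 0.633333 + 0.012750 = 45.6460833
  S → negative
  Longitude: 46′ + 58″ = 46.96667′; 0 + 46.96667/60 = 0.7827778
  E → positive

1. 11.459863, -4.190500
2. -67.525276, 127.903677
3. 0.154090, -167.260850
4. -0.831177, 33.688333
5. -45.646083, 0.782778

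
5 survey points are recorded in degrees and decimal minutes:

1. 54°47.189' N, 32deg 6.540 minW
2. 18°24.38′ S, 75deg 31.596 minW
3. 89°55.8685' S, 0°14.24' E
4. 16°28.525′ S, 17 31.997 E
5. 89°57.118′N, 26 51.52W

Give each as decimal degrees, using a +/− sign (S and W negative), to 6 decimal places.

1. 54.786483, -32.109000
2. -18.406333, -75.526600
3. -89.931142, 0.237333
4. -16.475417, 17.533283
5. 89.951967, -26.858667

Point 1:
  φ: 54 + 47.189/60 = 54.7864833
  N → positive
  λ: 6.54′ = 0.109000°; total 32.1090000
  W ⇒ negate
Point 2:
  φ: 24.38′ = 0.406333°; total 18.4063333
  S → negative
  Longitude: 75 + 31.596/60 = 75.5266000
  W → negative
Point 3:
  Lat: 89 + 55.8685/60 = 89.9311417
  S ⇒ negate
  Longitude: 14.24′ = 0.237333°; total 0.2373333
  E → positive
Point 4:
  φ: 16 + 28.525/60 = 16.4754167
  S ⇒ negate
  Longitude: 31.997′ = 0.533283°; total 17.5332833
  E ⇒ keep positive
Point 5:
  Lat: 89 + 57.118/60 = 89.9519667
  N → positive
  Lon: 51.52′ = 0.858667°; total 26.8586667
  W ⇒ negate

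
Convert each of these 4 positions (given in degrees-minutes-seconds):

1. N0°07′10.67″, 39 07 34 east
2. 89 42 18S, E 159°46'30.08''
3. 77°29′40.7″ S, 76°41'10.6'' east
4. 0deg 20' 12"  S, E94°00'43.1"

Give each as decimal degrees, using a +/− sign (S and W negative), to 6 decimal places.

Point 1:
  Lat: 0 + 7/60 + 10.67/3600 = 0.1196306
  N → positive
  λ: 7′ + 34″ = 7.56667′; 39 + 7.56667/60 = 39.1261111
  E → positive
Point 2:
  φ: 89 + 42/60 + 18/3600 = 89.7050000
  hemisphere S, so the sign is −
  Lon: 46′ + 30.08″ = 46.50133′; 159 + 46.50133/60 = 159.7750222
  E ⇒ keep positive
Point 3:
  Latitude: 29′ + 40.7″ = 29.67833′; 77 + 29.67833/60 = 77.4946389
  hemisphere S, so the sign is −
  Longitude: 76 + 41/60 + 10.6/3600 = 76.6862778
  E ⇒ keep positive
Point 4:
  Lat: 20′ + 12″ = 20.20000′; 0 + 20.20000/60 = 0.3366667
  S → negative
  Lon: 0′ + 43.1″ = 0.71833′; 94 + 0.71833/60 = 94.0119722
  E → positive

1. 0.119631, 39.126111
2. -89.705000, 159.775022
3. -77.494639, 76.686278
4. -0.336667, 94.011972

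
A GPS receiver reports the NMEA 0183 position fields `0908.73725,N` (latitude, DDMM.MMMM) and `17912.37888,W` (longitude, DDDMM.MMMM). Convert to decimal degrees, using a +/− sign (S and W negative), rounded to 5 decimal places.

Lat: split at 2 digits → 09° and 8.73725′; 9 + 8.73725/60 = 9.145621
N → positive
λ: degrees = first 3 digits = 179, minutes = 12.37888; 179 + 12.37888/60 = 179.206315
hemisphere W, so the sign is −

9.14562, -179.20631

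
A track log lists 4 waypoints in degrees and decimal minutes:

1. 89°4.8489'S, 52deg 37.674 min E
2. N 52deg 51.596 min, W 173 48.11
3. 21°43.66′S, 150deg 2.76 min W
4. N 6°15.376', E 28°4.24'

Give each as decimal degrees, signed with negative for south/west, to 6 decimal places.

1. -89.080815, 52.627900
2. 52.859933, -173.801833
3. -21.727667, -150.046000
4. 6.256267, 28.070667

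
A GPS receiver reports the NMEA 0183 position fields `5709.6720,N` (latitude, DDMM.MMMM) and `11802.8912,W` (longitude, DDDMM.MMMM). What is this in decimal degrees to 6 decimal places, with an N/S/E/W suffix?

57.161200° N, 118.048187° W

Latitude: split at 2 digits → 57° and 9.672′; 57 + 9.672/60 = 57.1612000
λ: degrees = first 3 digits = 118, minutes = 2.8912; 118 + 2.8912/60 = 118.0481867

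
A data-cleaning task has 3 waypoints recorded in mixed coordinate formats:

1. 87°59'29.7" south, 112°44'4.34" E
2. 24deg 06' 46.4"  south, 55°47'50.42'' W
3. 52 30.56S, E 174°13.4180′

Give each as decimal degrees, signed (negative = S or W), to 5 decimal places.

1. -87.99158, 112.73454
2. -24.11289, -55.79734
3. -52.50933, 174.22363

Point 1:
  Lat: 59′ + 29.7″ = 59.49500′; 87 + 59.49500/60 = 87.991583
  hemisphere S, so the sign is −
  λ: 112 + 44/60 + 4.34/3600 = 112.734539
  E ⇒ keep positive
Point 2:
  Lat: 24° + 6/60 + 46.4/3600 = 24 + 0.100000 + 0.012889 = 24.112889
  hemisphere S, so the sign is −
  Longitude: 55 + 47/60 + 50.42/3600 = 55.797339
  hemisphere W, so the sign is −
Point 3:
  φ: 30.56′ = 0.509333°; total 52.509333
  S → negative
  Lon: 13.418′ = 0.223633°; total 174.223633
  E ⇒ keep positive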